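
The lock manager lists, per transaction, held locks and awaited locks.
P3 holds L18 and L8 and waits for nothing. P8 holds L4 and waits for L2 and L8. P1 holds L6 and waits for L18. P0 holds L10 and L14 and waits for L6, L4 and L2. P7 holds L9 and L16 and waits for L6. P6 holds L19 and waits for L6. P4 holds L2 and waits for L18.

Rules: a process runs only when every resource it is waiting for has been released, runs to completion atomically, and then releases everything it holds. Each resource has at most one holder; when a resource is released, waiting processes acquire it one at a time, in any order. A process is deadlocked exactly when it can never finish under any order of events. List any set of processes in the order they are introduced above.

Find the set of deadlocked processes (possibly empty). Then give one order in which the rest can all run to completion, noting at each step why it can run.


Nothing here is deadlocked.
Key observation: no waiting chain loops back on itself — every chain ends at a process that waits on nothing, so everyone eventually runs.
A valid finishing order for the others: P3, P4, P8, P1, P0, P7, P6.
Walking it through:
  P3: no waits; runs immediately, freeing L18 and L8
  P4: everything it awaited (L18) is free; runs, freeing L2
  P8: everything it awaited (L2 and L8) is free; runs, freeing L4
  P1: everything it awaited (L18) is free; runs, freeing L6
  P0: everything it awaited (L6, L4 and L2) is free; runs, freeing L10 and L14
  P7: everything it awaited (L6) is free; runs, freeing L9 and L16
  P6: everything it awaited (L6) is free; runs, freeing L19


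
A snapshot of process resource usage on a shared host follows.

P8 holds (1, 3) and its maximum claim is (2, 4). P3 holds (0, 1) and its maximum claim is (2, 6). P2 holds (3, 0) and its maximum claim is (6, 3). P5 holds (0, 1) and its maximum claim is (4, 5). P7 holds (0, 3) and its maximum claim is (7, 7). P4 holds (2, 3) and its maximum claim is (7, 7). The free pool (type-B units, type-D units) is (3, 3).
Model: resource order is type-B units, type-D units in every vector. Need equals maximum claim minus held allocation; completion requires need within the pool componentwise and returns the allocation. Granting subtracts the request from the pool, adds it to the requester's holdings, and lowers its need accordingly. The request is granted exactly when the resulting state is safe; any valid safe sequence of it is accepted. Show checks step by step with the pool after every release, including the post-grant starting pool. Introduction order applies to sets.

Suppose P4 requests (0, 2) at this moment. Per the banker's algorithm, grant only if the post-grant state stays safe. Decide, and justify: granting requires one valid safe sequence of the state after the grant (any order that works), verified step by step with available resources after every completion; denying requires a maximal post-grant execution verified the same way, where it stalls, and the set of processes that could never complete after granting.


GRANT. The post-grant state is safe; one safe sequence: P8, P2, P7, P5, P4, P3.
Key observation: the grant leaves (3, 1) free — enough for P8, whose release restarts the cascade.
Verifying the post-grant state step by step:
  pool = (3, 1)
  run P8 (needs (1, 1), free (3, 1)); after release of (1, 3) the pool is (4, 4)
  run P2 (needs (3, 3), free (4, 4)); after release of (3, 0) the pool is (7, 4)
  run P7 (needs (7, 4), free (7, 4)); after release of (0, 3) the pool is (7, 7)
  run P5 (needs (4, 4), free (7, 7)); after release of (0, 1) the pool is (7, 8)
  run P4 (needs (5, 2), free (7, 8)); after release of (2, 5) the pool is (9, 13)
  run P3 (needs (2, 5), free (9, 13)); after release of (0, 1) the pool is (9, 14)


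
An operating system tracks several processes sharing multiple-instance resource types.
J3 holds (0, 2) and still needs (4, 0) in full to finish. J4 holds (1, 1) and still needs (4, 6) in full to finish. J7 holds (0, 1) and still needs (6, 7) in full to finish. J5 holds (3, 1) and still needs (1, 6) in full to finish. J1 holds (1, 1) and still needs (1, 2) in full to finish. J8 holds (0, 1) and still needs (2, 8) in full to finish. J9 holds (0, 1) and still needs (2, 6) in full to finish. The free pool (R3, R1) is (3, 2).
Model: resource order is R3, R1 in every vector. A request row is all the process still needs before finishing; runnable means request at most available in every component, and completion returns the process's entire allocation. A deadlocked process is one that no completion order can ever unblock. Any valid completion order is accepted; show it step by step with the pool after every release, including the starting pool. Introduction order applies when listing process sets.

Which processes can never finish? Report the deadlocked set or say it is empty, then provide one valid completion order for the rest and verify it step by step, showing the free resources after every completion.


The deadlocked set is J4, J7, J5, J8 and J9.
Key observation: after J1, J3 complete, (4, 5) is the best the pool ever gets, yet each leftover process wants more R1.
One completion order for the rest: J1, J3. Step-by-step check:
  pool = (3, 2)
  J1: need (1, 2) fits (3, 2); releases (1, 1), pool now (4, 3)
  J3: need (4, 0) fits (4, 3); releases (0, 2), pool now (4, 5)
The stuck group stays short no matter what:
  J4 still needs (4, 6) but only (4, 5) is free — short on R1
  J7 still needs (6, 7) but only (4, 5) is free — short on R3 and R1
  J5 still needs (1, 6) but only (4, 5) is free — short on R1
  J8 still needs (2, 8) but only (4, 5) is free — short on R1
  J9 still needs (2, 6) but only (4, 5) is free — short on R1


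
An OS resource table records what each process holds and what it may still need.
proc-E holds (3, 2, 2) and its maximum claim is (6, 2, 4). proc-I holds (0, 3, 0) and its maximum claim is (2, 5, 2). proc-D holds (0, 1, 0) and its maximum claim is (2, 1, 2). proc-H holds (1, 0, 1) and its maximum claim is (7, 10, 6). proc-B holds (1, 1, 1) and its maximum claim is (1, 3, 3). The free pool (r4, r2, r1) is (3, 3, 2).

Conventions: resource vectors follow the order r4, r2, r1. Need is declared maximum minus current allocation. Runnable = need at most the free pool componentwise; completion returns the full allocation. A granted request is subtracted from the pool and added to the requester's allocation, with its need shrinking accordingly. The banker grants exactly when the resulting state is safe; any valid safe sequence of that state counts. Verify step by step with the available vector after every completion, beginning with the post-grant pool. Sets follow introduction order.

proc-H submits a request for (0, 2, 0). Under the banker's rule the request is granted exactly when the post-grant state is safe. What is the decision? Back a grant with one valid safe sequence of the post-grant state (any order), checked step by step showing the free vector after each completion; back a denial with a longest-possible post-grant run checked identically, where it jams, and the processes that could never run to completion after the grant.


GRANT — the state after the grant stays safe, e.g. via proc-D, proc-E, proc-I, proc-B, proc-H.
Key observation: the grant leaves (3, 1, 2) free — enough for proc-D, whose release restarts the cascade.
Step-by-step check of the post-grant state:
  pool = (3, 1, 2)
  proc-D needs (2, 0, 2) <= (3, 1, 2) -> finishes; pool += (0, 1, 0) = (3, 2, 2)
  proc-E needs (3, 0, 2) <= (3, 2, 2) -> finishes; pool += (3, 2, 2) = (6, 4, 4)
  proc-I needs (2, 2, 2) <= (6, 4, 4) -> finishes; pool += (0, 3, 0) = (6, 7, 4)
  proc-B needs (0, 2, 2) <= (6, 7, 4) -> finishes; pool += (1, 1, 1) = (7, 8, 5)
  proc-H needs (6, 8, 5) <= (7, 8, 5) -> finishes; pool += (1, 2, 1) = (8, 10, 6)


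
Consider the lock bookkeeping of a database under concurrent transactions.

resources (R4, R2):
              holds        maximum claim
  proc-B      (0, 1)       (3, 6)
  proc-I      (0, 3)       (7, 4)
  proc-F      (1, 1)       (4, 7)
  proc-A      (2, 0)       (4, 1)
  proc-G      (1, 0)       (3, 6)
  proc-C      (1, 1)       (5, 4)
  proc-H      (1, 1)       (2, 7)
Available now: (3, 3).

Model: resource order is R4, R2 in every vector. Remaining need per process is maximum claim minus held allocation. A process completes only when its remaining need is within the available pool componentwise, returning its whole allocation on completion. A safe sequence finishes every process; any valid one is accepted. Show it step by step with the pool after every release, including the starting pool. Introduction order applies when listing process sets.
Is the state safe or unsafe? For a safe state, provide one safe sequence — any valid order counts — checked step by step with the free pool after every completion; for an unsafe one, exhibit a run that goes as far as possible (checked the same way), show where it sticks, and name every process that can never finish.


UNSAFE — no complete ordering exists.
Key observation: after proc-A, proc-C the pool peaks at (6, 4), and each blocked process is short somewhere: proc-B on R2; proc-I on R4; proc-F on R2; proc-G on R2; proc-H on R2.
A maximal execution: proc-A, proc-C — then nothing else fits. Verifying each step:
  pool = (3, 3)
  proc-A: need (2, 1) fits (3, 3); releases (2, 0), pool now (5, 3)
  proc-C: need (4, 3) fits (5, 3); releases (1, 1), pool now (6, 4)
  proc-B cannot run: need (3, 5) vs free (6, 4) (insufficient R2)
  proc-I cannot run: need (7, 1) vs free (6, 4) (insufficient R4)
  proc-F cannot run: need (3, 6) vs free (6, 4) (insufficient R2)
  proc-G cannot run: need (2, 6) vs free (6, 4) (insufficient R2)
  proc-H cannot run: need (1, 6) vs free (6, 4) (insufficient R2)
Never able to finish: proc-B, proc-I, proc-F, proc-G and proc-H.


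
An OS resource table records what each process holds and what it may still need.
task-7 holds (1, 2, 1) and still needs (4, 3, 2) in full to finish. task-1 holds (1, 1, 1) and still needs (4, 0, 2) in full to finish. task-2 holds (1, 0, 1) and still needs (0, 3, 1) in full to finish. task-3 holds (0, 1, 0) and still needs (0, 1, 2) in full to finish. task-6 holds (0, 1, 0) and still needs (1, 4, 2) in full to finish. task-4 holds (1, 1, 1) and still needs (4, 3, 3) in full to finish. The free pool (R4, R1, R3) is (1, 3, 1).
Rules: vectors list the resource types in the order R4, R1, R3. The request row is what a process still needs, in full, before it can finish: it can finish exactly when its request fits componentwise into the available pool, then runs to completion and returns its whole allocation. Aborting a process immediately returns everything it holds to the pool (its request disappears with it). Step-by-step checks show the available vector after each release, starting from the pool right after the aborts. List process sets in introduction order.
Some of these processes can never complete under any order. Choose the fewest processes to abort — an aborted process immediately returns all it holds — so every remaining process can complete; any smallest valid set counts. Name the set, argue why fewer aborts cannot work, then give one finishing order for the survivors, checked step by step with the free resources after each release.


Abort task-7 and task-1.
Key observation: the deadlocked task-4 becomes finishable only because task-7 and task-1 released (2, 3, 2); it completes at step 4 below.
Why nothing smaller works — every single abort fails: task-7 alone leaves task-1 blocked (short on R4); task-1 alone leaves task-7 blocked (short on R4); task-2 alone leaves task-7 blocked (short on R4); task-3 alone leaves task-7 blocked (short on R4); task-6 alone leaves task-7 blocked (short on R4); task-4 alone leaves task-7 blocked (short on R4).
Survivors finish in the order: task-2, task-6, task-3, task-4. Step-by-step check (pool after the aborts first):
  pool = (3, 6, 3)
  task-2 needs (0, 3, 1) <= (3, 6, 3) -> finishes; pool += (1, 0, 1) = (4, 6, 4)
  task-6 needs (1, 4, 2) <= (4, 6, 4) -> finishes; pool += (0, 1, 0) = (4, 7, 4)
  task-3 needs (0, 1, 2) <= (4, 7, 4) -> finishes; pool += (0, 1, 0) = (4, 8, 4)
  task-4 needs (4, 3, 3) <= (4, 8, 4) -> finishes; pool += (1, 1, 1) = (5, 9, 5)


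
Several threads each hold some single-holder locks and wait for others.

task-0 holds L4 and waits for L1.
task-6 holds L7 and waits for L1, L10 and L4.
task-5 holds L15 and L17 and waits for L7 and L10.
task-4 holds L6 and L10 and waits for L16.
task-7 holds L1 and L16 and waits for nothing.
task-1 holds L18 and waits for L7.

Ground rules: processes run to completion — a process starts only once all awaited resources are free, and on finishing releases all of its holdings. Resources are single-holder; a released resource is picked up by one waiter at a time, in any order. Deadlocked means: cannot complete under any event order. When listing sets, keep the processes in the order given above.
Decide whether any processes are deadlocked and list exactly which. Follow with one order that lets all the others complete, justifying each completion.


No process is deadlocked.
Key observation: all waits point, directly or indirectly, at processes that can finish, so nothing is permanently blocked.
A valid finishing order for the others: task-7, task-0, task-4, task-6, task-5, task-1.
Walking it through:
  run task-7 (it waits on nothing); releases L1 and L16
  run task-0 (all its waits — L1 — are resolved); releases L4
  run task-4 (all its waits — L16 — are resolved); releases L6 and L10
  run task-6 (all its waits — L1, L10 and L4 — are resolved); releases L7
  run task-5 (all its waits — L7 and L10 — are resolved); releases L15 and L17
  run task-1 (all its waits — L7 — are resolved); releases L18


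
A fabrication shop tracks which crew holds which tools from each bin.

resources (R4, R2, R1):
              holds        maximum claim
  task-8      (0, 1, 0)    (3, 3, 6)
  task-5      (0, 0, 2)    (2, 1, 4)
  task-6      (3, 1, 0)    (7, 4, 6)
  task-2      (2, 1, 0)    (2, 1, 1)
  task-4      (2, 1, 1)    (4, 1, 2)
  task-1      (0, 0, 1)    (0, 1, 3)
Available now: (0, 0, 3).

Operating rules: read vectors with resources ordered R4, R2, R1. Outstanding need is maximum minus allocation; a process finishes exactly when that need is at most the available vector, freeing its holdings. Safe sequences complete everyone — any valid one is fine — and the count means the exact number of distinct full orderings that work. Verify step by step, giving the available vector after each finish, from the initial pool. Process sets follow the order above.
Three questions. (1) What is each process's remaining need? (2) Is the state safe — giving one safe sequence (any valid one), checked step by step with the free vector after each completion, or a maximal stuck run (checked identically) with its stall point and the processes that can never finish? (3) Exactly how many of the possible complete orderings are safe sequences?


(1) Remaining need (order R4, R2, R1):
  task-8: (3, 2, 6)
  task-5: (2, 1, 2)
  task-6: (4, 3, 6)
  task-2: (0, 0, 1)
  task-4: (2, 0, 1)
  task-1: (0, 1, 2)
(2) SAFE — a valid safe sequence is task-2, task-4, task-5, task-8, task-6, task-1.
Key observation: reading the order forward, task-4 is the first process whose need (2, 0, 1) meets the free pool (2, 1, 3) exactly on a resource it requests.
Walking it through:
  pool = (0, 0, 3)
  task-2 needs (0, 0, 1) <= (0, 0, 3) -> finishes; pool += (2, 1, 0) = (2, 1, 3)
  task-4 needs (2, 0, 1) <= (2, 1, 3) -> finishes; pool += (2, 1, 1) = (4, 2, 4)
  task-5 needs (2, 1, 2) <= (4, 2, 4) -> finishes; pool += (0, 0, 2) = (4, 2, 6)
  task-8 needs (3, 2, 6) <= (4, 2, 6) -> finishes; pool += (0, 1, 0) = (4, 3, 6)
  task-6 needs (4, 3, 6) <= (4, 3, 6) -> finishes; pool += (3, 1, 0) = (7, 4, 6)
  task-1 needs (0, 1, 2) <= (7, 4, 6) -> finishes; pool += (0, 0, 1) = (7, 4, 7)
(3) Precisely 10 of the possible complete orderings are safe sequences.


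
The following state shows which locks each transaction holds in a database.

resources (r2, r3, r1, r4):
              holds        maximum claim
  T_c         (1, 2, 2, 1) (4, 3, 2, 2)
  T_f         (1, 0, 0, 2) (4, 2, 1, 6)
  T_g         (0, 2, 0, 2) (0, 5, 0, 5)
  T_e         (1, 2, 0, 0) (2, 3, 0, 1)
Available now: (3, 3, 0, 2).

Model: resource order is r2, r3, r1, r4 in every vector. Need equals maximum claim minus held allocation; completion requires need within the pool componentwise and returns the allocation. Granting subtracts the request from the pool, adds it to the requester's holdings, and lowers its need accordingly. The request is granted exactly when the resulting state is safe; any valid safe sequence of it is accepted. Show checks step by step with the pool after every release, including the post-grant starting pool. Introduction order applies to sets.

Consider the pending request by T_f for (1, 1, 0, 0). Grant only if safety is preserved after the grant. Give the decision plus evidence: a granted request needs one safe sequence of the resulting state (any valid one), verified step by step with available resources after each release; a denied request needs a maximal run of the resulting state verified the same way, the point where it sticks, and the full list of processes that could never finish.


GRANT — the state after the grant stays safe, e.g. via T_e, T_c, T_g, T_f.
Key observation: (2, 2, 0, 2) free after granting still covers T_e first, and each release covers the next.
Step-by-step check of the post-grant state:
  pool = (2, 2, 0, 2)
  T_e needs (1, 1, 0, 1) <= (2, 2, 0, 2) -> finishes; pool += (1, 2, 0, 0) = (3, 4, 0, 2)
  T_c needs (3, 1, 0, 1) <= (3, 4, 0, 2) -> finishes; pool += (1, 2, 2, 1) = (4, 6, 2, 3)
  T_g needs (0, 3, 0, 3) <= (4, 6, 2, 3) -> finishes; pool += (0, 2, 0, 2) = (4, 8, 2, 5)
  T_f needs (2, 1, 1, 4) <= (4, 8, 2, 5) -> finishes; pool += (2, 1, 0, 2) = (6, 9, 2, 7)


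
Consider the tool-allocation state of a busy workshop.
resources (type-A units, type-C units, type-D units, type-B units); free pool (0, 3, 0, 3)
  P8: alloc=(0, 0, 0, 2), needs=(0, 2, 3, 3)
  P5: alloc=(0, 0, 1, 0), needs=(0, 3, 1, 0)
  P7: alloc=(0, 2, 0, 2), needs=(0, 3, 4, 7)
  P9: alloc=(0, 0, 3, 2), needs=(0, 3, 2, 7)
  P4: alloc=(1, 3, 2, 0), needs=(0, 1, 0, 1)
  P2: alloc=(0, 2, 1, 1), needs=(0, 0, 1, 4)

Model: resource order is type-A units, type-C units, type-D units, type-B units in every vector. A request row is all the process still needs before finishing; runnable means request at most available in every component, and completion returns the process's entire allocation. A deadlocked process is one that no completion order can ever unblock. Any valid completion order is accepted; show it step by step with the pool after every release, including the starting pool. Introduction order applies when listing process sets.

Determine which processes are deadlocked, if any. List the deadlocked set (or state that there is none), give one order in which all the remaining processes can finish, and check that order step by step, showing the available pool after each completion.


Deadlocked set: P7 and P9.
Key observation: the pool after P4, P5, P8, P2 is (1, 8, 4, 6); every surviving request exceeds it in type-B units, so progress ends there.
The rest can finish in the order P4, P5, P8, P2. Check, step by step:
  pool = (0, 3, 0, 3)
  run P4 (needs (0, 1, 0, 1), free (0, 3, 0, 3)); after release of (1, 3, 2, 0) the pool is (1, 6, 2, 3)
  run P5 (needs (0, 3, 1, 0), free (1, 6, 2, 3)); after release of (0, 0, 1, 0) the pool is (1, 6, 3, 3)
  run P8 (needs (0, 2, 3, 3), free (1, 6, 3, 3)); after release of (0, 0, 0, 2) the pool is (1, 6, 3, 5)
  run P2 (needs (0, 0, 1, 4), free (1, 6, 3, 5)); after release of (0, 2, 1, 1) the pool is (1, 8, 4, 6)
None of the blocked processes ever fits:
  P7 cannot run: need (0, 3, 4, 7) vs free (1, 8, 4, 6) (insufficient type-B units)
  P9 cannot run: need (0, 3, 2, 7) vs free (1, 8, 4, 6) (insufficient type-B units)


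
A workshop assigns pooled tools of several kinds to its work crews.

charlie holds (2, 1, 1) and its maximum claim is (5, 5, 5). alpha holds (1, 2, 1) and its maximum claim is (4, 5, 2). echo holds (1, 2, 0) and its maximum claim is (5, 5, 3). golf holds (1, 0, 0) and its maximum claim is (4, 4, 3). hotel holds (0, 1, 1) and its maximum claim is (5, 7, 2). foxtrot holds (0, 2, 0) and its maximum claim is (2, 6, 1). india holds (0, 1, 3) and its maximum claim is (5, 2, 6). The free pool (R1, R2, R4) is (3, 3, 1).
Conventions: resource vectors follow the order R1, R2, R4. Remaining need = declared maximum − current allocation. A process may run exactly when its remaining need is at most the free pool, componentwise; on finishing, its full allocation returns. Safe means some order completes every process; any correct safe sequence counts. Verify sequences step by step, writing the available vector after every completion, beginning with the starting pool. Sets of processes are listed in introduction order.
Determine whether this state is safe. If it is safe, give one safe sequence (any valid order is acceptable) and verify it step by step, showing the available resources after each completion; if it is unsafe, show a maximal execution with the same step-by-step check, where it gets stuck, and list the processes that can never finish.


UNSAFE.
Key observation: after alpha, foxtrot the pool peaks at (4, 7, 2), and each blocked process is short somewhere: charlie on R4; echo on R4; golf on R4; hotel on R1; india on R1, R4.
The run alpha, foxtrot cannot be extended any further. Step-by-step check:
  pool = (3, 3, 1)
  alpha needs (3, 3, 1) <= (3, 3, 1) -> finishes; pool += (1, 2, 1) = (4, 5, 2)
  foxtrot needs (2, 4, 1) <= (4, 5, 2) -> finishes; pool += (0, 2, 0) = (4, 7, 2)
  charlie cannot run: need (3, 4, 4) vs free (4, 7, 2) (insufficient R4)
  echo cannot run: need (4, 3, 3) vs free (4, 7, 2) (insufficient R4)
  golf cannot run: need (3, 4, 3) vs free (4, 7, 2) (insufficient R4)
  hotel cannot run: need (5, 6, 1) vs free (4, 7, 2) (insufficient R1)
  india cannot run: need (5, 1, 3) vs free (4, 7, 2) (insufficient R1 and R4)
Permanently blocked: charlie, echo, golf, hotel and india.


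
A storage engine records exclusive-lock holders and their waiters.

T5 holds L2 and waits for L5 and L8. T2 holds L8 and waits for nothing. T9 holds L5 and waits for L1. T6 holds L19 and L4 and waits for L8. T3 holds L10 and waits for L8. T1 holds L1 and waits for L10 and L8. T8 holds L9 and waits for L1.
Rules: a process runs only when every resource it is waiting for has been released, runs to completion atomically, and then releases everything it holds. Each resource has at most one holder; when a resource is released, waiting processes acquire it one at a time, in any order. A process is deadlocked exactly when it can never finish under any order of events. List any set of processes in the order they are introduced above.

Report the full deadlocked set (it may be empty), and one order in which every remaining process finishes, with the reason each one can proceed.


No process is deadlocked.
Key observation: although several processes wait, no cycle exists — each chain bottoms out at a free runner.
One completion order for the rest: T2, T3, T1, T8, T9, T5, T6.
Step-by-step check:
  T2: no waits; runs immediately, freeing L8
  T3: everything it awaited (L8) is free; runs, freeing L10
  T1: everything it awaited (L10 and L8) is free; runs, freeing L1
  T8: everything it awaited (L1) is free; runs, freeing L9
  T9: everything it awaited (L1) is free; runs, freeing L5
  T5: everything it awaited (L5 and L8) is free; runs, freeing L2
  T6: everything it awaited (L8) is free; runs, freeing L19 and L4


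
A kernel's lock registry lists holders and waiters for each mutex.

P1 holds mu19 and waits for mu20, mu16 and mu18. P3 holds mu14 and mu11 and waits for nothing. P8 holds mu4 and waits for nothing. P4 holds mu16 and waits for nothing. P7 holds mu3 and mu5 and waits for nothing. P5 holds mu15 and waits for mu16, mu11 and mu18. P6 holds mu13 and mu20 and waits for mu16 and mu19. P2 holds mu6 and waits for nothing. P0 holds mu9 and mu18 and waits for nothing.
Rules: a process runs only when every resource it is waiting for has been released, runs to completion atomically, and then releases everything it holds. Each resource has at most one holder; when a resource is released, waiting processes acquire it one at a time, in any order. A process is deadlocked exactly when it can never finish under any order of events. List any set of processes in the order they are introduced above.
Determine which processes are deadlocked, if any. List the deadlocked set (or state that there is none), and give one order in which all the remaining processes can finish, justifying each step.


The deadlocked set is P1 and P6.
Key observation: the waits loop around P1 -> P6 -> P1 with no way out; no other process is dragged down with it.
The rest can finish in the order P3, P0, P4, P2, P5, P7, P8.
Check, step by step:
  P3 waits on nothing -> runs at once and releases mu14 and mu11
  P0 waits on nothing -> runs at once and releases mu9 and mu18
  P4 waits on nothing -> runs at once and releases mu16
  P2 waits on nothing -> runs at once and releases mu6
  P5 waits on mu16, mu11 and mu18 — all released -> runs and releases mu15
  P7 waits on nothing -> runs at once and releases mu3 and mu5
  P8 waits on nothing -> runs at once and releases mu4


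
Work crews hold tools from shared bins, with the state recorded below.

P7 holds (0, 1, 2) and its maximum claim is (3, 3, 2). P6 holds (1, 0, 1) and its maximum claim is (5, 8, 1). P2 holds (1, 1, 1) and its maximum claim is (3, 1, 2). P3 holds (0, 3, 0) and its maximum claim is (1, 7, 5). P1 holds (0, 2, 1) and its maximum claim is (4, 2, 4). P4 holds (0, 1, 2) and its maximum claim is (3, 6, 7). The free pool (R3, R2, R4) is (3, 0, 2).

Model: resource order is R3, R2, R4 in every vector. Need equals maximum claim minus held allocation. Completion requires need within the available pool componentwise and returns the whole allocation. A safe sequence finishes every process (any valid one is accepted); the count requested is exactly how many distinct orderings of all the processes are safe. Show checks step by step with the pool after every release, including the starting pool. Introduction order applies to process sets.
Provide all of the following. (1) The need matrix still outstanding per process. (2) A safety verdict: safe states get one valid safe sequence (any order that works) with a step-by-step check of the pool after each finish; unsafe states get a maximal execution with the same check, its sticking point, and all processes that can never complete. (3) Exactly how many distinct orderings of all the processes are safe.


(1) Remaining need (order R3, R2, R4):
  P7: (3, 2, 0)
  P6: (4, 8, 0)
  P2: (2, 0, 1)
  P3: (1, 4, 5)
  P1: (4, 0, 3)
  P4: (3, 5, 5)
(2) SAFE. One safe sequence: P2, P1, P7, P3, P4, P6.
Key observation: P1 marks the first exact bind of the order: its need (4, 0, 3) fits the free (4, 1, 3) with zero slack on a requested resource.
Walking it through:
  pool = (3, 0, 2)
  P2 needs (2, 0, 1) <= (3, 0, 2) -> finishes; pool += (1, 1, 1) = (4, 1, 3)
  P1 needs (4, 0, 3) <= (4, 1, 3) -> finishes; pool += (0, 2, 1) = (4, 3, 4)
  P7 needs (3, 2, 0) <= (4, 3, 4) -> finishes; pool += (0, 1, 2) = (4, 4, 6)
  P3 needs (1, 4, 5) <= (4, 4, 6) -> finishes; pool += (0, 3, 0) = (4, 7, 6)
  P4 needs (3, 5, 5) <= (4, 7, 6) -> finishes; pool += (0, 1, 2) = (4, 8, 8)
  P6 needs (4, 8, 0) <= (4, 8, 8) -> finishes; pool += (1, 0, 1) = (5, 8, 9)
(3) The exact count: 1 of the possible complete orderings is a safe sequence.


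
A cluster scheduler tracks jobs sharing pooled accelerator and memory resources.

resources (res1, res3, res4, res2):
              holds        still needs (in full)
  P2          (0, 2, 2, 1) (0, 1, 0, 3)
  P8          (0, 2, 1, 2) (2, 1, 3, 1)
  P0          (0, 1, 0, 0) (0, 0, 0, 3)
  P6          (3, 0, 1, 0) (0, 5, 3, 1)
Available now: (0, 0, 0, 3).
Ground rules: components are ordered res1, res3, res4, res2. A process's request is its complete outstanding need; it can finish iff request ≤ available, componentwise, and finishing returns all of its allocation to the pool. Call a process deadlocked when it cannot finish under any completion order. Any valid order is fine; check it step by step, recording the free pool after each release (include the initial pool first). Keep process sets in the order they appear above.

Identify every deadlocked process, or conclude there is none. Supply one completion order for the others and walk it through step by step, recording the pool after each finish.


Deadlocked: P8 and P6.
Key observation: the pool after P0, P2 is (0, 3, 2, 4); every surviving request exceeds it in res4, so progress ends there.
A valid finishing order for the others: P0, P2. Verifying each step:
  pool = (0, 0, 0, 3)
  P0: need (0, 0, 0, 3) fits (0, 0, 0, 3); releases (0, 1, 0, 0), pool now (0, 1, 0, 3)
  P2: need (0, 1, 0, 3) fits (0, 1, 0, 3); releases (0, 2, 2, 1), pool now (0, 3, 2, 4)
None of the blocked processes ever fits:
  blocked: P8 wants (2, 1, 3, 1), pool (0, 3, 2, 4) — not enough res1 and res4
  blocked: P6 wants (0, 5, 3, 1), pool (0, 3, 2, 4) — not enough res3 and res4


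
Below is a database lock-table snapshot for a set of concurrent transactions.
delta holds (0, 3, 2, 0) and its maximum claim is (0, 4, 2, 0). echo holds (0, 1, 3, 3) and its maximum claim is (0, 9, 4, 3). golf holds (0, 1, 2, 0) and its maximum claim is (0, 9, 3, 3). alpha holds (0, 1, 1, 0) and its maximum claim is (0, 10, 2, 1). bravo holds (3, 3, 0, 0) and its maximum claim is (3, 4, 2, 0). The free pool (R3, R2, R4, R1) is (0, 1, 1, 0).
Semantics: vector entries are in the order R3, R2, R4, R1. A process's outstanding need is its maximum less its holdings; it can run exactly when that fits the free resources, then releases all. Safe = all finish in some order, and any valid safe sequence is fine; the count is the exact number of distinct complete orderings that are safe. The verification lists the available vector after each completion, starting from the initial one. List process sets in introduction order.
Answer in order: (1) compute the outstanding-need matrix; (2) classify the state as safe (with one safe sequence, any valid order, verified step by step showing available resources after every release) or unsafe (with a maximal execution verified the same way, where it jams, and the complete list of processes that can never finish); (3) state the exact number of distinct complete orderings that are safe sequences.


(1) Outstanding need per process (order R3, R2, R4, R1):
  delta: (0, 1, 0, 0)
  echo: (0, 8, 1, 0)
  golf: (0, 8, 1, 3)
  alpha: (0, 9, 1, 1)
  bravo: (0, 1, 2, 0)
(2) The state is UNSAFE.
Key observation: R2 is the bottleneck — with delta, bravo done the pool holds (3, 7, 3, 0), short of every remaining need.
The run delta, bravo cannot be extended any further. Step-by-step check:
  pool = (0, 1, 1, 0)
  delta: need (0, 1, 0, 0) fits (0, 1, 1, 0); releases (0, 3, 2, 0), pool now (0, 4, 3, 0)
  bravo: need (0, 1, 2, 0) fits (0, 4, 3, 0); releases (3, 3, 0, 0), pool now (3, 7, 3, 0)
  blocked: echo wants (0, 8, 1, 0), pool (3, 7, 3, 0) — not enough R2
  blocked: golf wants (0, 8, 1, 3), pool (3, 7, 3, 0) — not enough R2 and R1
  blocked: alpha wants (0, 9, 1, 1), pool (3, 7, 3, 0) — not enough R2 and R1
Permanently blocked: echo, golf and alpha.
(3) Precisely 0 of the possible complete orderings are safe sequences.


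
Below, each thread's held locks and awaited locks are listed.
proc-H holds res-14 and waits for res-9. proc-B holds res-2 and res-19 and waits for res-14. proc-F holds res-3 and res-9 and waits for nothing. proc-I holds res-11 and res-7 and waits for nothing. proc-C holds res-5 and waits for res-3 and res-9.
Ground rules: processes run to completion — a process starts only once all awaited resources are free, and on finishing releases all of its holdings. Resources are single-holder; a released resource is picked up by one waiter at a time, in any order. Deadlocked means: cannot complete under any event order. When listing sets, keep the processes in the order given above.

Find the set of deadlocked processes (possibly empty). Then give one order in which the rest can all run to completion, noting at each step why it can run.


No process is deadlocked.
Key observation: there is no circular wait here — follow any chain and it reaches a process that is free to run now.
One completion order for the rest: proc-F, proc-H, proc-I, proc-B, proc-C.
Verifying each step:
  proc-F: no waits; runs immediately, freeing res-3 and res-9
  proc-H waits on res-9 — all released -> runs and releases res-14
  proc-I: no waits; runs immediately, freeing res-11 and res-7
  proc-B waits on res-14 — all released -> runs and releases res-2 and res-19
  proc-C waits on res-3 and res-9 — all released -> runs and releases res-5


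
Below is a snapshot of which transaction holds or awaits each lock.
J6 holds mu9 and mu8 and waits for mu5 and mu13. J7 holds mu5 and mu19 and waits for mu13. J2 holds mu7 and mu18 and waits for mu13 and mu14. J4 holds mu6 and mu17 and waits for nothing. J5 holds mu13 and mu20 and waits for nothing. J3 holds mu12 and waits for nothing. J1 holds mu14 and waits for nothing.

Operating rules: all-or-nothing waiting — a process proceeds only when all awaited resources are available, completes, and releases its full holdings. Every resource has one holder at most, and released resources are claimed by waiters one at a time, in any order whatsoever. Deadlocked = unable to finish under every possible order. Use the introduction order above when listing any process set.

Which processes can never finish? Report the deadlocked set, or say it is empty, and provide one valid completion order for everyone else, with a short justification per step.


The deadlocked set is empty.
Key observation: the wait relation is loop-free; peeling off processes with no waits unwinds the whole state.
The rest can finish in the order J3, J5, J1, J7, J6, J2, J4.
Check, step by step:
  J3 waits on nothing -> runs at once and releases mu12
  J5 waits on nothing -> runs at once and releases mu13 and mu20
  J1 waits on nothing -> runs at once and releases mu14
  J7 waits on mu13 — all released -> runs and releases mu5 and mu19
  J6 waits on mu5 and mu13 — all released -> runs and releases mu9 and mu8
  J2 waits on mu13 and mu14 — all released -> runs and releases mu7 and mu18
  J4 waits on nothing -> runs at once and releases mu6 and mu17


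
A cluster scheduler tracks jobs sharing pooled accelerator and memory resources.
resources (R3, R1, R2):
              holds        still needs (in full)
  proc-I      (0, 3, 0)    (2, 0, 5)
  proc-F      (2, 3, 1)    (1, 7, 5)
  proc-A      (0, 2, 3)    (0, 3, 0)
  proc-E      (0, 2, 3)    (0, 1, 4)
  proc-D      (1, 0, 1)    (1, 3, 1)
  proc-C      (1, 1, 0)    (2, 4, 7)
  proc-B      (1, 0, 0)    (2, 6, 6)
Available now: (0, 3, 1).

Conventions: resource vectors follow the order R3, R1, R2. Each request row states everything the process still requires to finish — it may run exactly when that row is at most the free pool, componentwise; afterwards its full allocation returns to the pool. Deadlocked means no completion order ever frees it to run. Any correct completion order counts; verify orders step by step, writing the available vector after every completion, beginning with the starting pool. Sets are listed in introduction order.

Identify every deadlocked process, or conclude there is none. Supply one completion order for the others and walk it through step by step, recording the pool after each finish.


Deadlocked: proc-I, proc-F, proc-D, proc-C and proc-B.
Key observation: no order helps: past proc-A, proc-E, the free pool tops out at (0, 7, 7), below what each blocked process needs in R3.
One completion order for the rest: proc-A, proc-E. Walking it through:
  pool = (0, 3, 1)
  run proc-A (needs (0, 3, 0), free (0, 3, 1)); after release of (0, 2, 3) the pool is (0, 5, 4)
  run proc-E (needs (0, 1, 4), free (0, 5, 4)); after release of (0, 2, 3) the pool is (0, 7, 7)
The stuck group stays short no matter what:
  blocked: proc-I wants (2, 0, 5), pool (0, 7, 7) — not enough R3
  blocked: proc-F wants (1, 7, 5), pool (0, 7, 7) — not enough R3
  blocked: proc-D wants (1, 3, 1), pool (0, 7, 7) — not enough R3
  blocked: proc-C wants (2, 4, 7), pool (0, 7, 7) — not enough R3
  blocked: proc-B wants (2, 6, 6), pool (0, 7, 7) — not enough R3


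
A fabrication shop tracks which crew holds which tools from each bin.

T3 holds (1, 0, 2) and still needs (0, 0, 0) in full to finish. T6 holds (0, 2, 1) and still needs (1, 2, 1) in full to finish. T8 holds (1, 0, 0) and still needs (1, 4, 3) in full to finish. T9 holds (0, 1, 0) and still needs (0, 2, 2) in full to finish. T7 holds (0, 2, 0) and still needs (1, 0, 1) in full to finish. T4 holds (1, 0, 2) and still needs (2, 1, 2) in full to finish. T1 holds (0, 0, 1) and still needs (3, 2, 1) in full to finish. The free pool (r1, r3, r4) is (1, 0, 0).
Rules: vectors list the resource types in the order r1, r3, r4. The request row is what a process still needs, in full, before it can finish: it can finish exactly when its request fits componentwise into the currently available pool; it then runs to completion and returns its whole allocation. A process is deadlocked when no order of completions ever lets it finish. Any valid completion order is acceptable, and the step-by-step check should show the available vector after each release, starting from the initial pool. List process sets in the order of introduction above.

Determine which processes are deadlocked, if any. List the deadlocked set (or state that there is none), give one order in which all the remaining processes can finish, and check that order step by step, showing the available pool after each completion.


Nothing here is deadlocked.
Key observation: starting with T3, each completion frees enough for the next — no one is permanently blocked.
The rest can finish in the order T3, T7, T6, T4, T8, T9, T1. Check, step by step:
  pool = (1, 0, 0)
  T3: need (0, 0, 0) fits (1, 0, 0); releases (1, 0, 2), pool now (2, 0, 2)
  T7: need (1, 0, 1) fits (2, 0, 2); releases (0, 2, 0), pool now (2, 2, 2)
  T6: need (1, 2, 1) fits (2, 2, 2); releases (0, 2, 1), pool now (2, 4, 3)
  T4: need (2, 1, 2) fits (2, 4, 3); releases (1, 0, 2), pool now (3, 4, 5)
  T8: need (1, 4, 3) fits (3, 4, 5); releases (1, 0, 0), pool now (4, 4, 5)
  T9: need (0, 2, 2) fits (4, 4, 5); releases (0, 1, 0), pool now (4, 5, 5)
  T1: need (3, 2, 1) fits (4, 5, 5); releases (0, 0, 1), pool now (4, 5, 6)


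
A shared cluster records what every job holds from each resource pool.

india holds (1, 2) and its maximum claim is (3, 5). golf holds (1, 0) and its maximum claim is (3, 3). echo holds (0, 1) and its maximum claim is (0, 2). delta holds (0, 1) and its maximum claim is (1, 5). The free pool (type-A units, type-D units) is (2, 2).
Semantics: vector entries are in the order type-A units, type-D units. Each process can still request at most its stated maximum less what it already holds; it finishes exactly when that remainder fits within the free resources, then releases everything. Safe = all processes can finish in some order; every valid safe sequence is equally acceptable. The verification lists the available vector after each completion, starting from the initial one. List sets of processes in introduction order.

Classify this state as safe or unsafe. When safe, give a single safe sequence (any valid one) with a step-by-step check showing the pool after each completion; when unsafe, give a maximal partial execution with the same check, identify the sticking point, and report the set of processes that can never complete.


SAFE. One safe sequence: echo, golf, india, delta.
Key observation: reading the order forward, golf is the first process whose need (2, 3) meets the free pool (2, 3) exactly on a resource it requests.
Step-by-step check:
  pool = (2, 2)
  echo needs (0, 1) <= (2, 2) -> finishes; pool += (0, 1) = (2, 3)
  golf needs (2, 3) <= (2, 3) -> finishes; pool += (1, 0) = (3, 3)
  india needs (2, 3) <= (3, 3) -> finishes; pool += (1, 2) = (4, 5)
  delta needs (1, 4) <= (4, 5) -> finishes; pool += (0, 1) = (4, 6)
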